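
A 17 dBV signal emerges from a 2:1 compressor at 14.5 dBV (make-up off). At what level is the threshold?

12 dBV

Let T be the threshold. Output overshoot = (input overshoot)/R, so 14.5 − T = (17 − T)/2.
2·(14.5 − T) = 17 − T → 1·T = 29 − 17 = 12.
T = 12/1 = 12 dBV.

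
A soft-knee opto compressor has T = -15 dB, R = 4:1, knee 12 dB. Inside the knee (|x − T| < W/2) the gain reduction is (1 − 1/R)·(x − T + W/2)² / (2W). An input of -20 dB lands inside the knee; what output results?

-20.03125 dB

x − T + W/2 = -20 − (-15) + 6 = 1.
GR = (1 − 1/4) × 1² / 24 = 0.75 × 1 / 24 = 0.03125 dB.
Output = -20 − 0.03125 = -20.03125 dB.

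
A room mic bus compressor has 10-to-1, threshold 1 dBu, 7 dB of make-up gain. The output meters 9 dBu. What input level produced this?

Before make-up, the level was 9 − 7 = 2 dBu.
That's 1 dB above the 1 dBu threshold.
Undo the ratio: input overshoot = 1 × 10 = 10 dB, giving input = 11 dBu.

11 dBu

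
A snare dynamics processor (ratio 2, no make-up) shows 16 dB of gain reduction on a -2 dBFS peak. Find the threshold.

Input is 32 dB above T (since output overshoot × R = input overshoot: (-18 − T)·2 = -2 − T gives T = -34 dBFS).
Check: -34 + (-2 − (-34))/2 = -34 + 16 = -18 dBFS. ✓

-34 dBFS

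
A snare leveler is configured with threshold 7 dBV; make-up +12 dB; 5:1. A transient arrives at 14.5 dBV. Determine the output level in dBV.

20.5 dBV

Overshoot: 14.5 − 7 = 7.5 dB.
At 5:1 the overshoot is divided by 5, leaving 1.5 dB above threshold.
So the level is 7 + 1.5 = 8.5 dBV; make-up adds 12 dB, giving 20.5 dBV.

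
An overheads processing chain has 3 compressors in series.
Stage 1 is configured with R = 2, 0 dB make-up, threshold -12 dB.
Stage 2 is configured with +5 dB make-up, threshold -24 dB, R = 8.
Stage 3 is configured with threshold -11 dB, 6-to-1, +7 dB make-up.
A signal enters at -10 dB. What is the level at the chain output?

Stage 1: overshoot 2 dB → 2/2 = 1 dB → -11 dB.
Stage 2: 13 dB above -24 dB, reduced 8:1 to 1.625 dB above → -22.375 dB; +5 dB make-up → -17.375 dB.
Stage 3: -17.375 dB is at or below the -11 dB threshold — no compression; make-up brings it to -10.375 dB.

-10.375 dB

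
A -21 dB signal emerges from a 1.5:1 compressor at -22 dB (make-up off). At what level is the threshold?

Gain reduction = -21 − (-22) = 1 dB; output overshoot = GR / (R − 1) = 1 / 0.5 = 2 dB.
Threshold = output − output overshoot = -22 − 2 = -24 dB.

-24 dB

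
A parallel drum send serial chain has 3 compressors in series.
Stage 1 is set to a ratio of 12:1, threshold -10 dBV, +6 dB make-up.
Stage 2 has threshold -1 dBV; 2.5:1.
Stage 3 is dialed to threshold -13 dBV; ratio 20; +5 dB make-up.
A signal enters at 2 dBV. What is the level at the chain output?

-7.5 dBV

Stage 1: overshoot 12 dB → 12/12 = 1 dB → -9 dBV; +6 dB make-up → -3 dBV.
Stage 2: -3 dBV ≤ -1 dBV, so stage 2 doesn't engage; output -3 dBV.
Stage 3: 10 dB above -13 dBV, reduced 20:1 to 0.5 dB above → -12.5 dBV; +5 dB make-up → -7.5 dBV.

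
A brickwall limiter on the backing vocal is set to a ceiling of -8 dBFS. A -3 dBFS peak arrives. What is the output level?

A brickwall limiter is an ∞:1 compressor: any input above the ceiling is clamped to -8 dBFS.

-8 dBFS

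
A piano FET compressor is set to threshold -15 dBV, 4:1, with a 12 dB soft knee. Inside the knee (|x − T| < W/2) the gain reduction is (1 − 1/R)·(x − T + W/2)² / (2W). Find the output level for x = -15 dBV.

x − T + W/2 = -15 − (-15) + 6 = 6.
GR = (1 − 1/4) × 6² / 24 = 0.75 × 36 / 24 = 1.125 dB.
Output = -15 − 1.125 = -16.125 dBV.

-16.125 dBV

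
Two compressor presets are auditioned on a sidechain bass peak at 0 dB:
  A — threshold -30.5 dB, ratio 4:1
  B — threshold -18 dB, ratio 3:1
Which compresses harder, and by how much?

A, by 10.875 dB

A: 30.5 dB over, compressed to 7.625 dB over, so 22.875 dB of GR.
B: 18 dB over, compressed to 6 dB over, so 12 dB of GR.
A reduces 10.875 dB more.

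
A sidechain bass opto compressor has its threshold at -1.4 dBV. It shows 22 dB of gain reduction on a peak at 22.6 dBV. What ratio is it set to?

Input overshoot = 22.6 − (-1.4) = 24 dB.
Output overshoot = 24 − 22 = 2 dB.
Ratio = input overshoot / output overshoot = 24 / 2 = 12.

12:1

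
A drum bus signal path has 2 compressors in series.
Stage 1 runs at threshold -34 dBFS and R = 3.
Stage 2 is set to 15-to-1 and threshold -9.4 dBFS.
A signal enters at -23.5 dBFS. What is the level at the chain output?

-30.5 dBFS

Stage 1: overshoot 10.5 dB → 10.5/3 = 3.5 dB → -30.5 dBFS.
Stage 2: -30.5 dBFS is at or below the -9.4 dBFS threshold — no compression; output -30.5 dBFS.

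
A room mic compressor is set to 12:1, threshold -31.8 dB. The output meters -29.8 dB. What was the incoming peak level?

That's 2 dB above the -31.8 dB threshold.
Input overshoot = R × output overshoot = 24 dB → input = -31.8 + 24 = -7.8 dB.

-7.8 dB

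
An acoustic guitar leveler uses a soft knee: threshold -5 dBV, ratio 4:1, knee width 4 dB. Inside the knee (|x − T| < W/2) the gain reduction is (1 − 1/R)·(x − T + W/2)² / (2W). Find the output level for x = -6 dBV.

-6.09375 dBV

x − T + W/2 = -6 − (-5) + 2 = 1.
GR = (1 − 1/4) × 1² / 8 = 0.75 × 1 / 8 = 0.09375 dB.
Output = -6 − 0.09375 = -6.09375 dBV.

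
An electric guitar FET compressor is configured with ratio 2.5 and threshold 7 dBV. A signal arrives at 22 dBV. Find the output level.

Overshoot: 22 − 7 = 15 dB.
The 15 dB excess becomes 6 dB after 2.5:1 reduction.
That puts the output at 13 dBV.

13 dBV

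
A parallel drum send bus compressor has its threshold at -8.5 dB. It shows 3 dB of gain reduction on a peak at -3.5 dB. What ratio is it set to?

Input overshoot = -3.5 − (-8.5) = 5 dB.
Output overshoot = 5 − 3 = 2 dB.
Ratio = input overshoot / output overshoot = 5 / 2 = 2.5.

2.5:1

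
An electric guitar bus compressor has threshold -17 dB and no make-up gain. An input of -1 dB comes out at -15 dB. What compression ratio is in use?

8:1

Input overshoot = -1 − (-17) = 16 dB; output overshoot = -15 − (-17) = 2 dB.
Ratio = 16 / 2 = 8.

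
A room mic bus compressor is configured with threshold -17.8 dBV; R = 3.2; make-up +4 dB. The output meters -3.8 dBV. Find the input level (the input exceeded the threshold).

14.2 dBV

Stripping the +4 dB make-up gives -7.8 dBV at the gain stage.
Post-compression overshoot = -7.8 − (-17.8) = 10 dB.
Before 3.2:1 compression the overshoot was 10 × 3.2 = 32 dB, so input = -17.8 + 32 = 14.2 dBV.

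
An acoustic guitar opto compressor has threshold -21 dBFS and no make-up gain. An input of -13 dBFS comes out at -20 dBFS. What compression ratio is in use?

8:1

Input overshoot = -13 − (-21) = 8 dB; output overshoot = -20 − (-21) = 1 dB.
Ratio = 8 / 1 = 8.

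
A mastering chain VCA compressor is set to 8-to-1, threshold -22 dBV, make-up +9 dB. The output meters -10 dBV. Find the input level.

2 dBV

Before make-up, the level was -10 − 9 = -19 dBV.
The compressed level sits -19 − (-22) = 3 dB over threshold.
Undo the ratio: input overshoot = 3 × 8 = 24 dB, giving input = 2 dBV.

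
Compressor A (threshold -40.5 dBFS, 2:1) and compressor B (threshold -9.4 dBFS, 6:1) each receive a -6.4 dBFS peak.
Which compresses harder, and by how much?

A, by 14.55 dB

A: overshoot 34.1 dB → output overshoot 17.05 dB → GR 17.05 dB.
B: overshoot 3 dB → output overshoot 0.5 dB → GR 2.5 dB.
Difference: 14.55 dB in favour of A.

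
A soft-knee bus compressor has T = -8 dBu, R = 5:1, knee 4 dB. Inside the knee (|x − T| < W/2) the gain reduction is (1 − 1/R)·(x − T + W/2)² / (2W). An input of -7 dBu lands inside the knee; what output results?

-7.9 dBu

x − T + W/2 = -7 − (-8) + 2 = 3.
GR = (1 − 1/5) × 3² / 8 = 0.8 × 9 / 8 = 0.9 dB.
Output = -7 − 0.9 = -7.9 dBu.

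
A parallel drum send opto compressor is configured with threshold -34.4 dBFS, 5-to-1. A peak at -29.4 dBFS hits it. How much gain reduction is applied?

4 dB

The signal is 5 dB above threshold.
At 5:1, output sits 5/5 = 1 dB above threshold.
Gain reduction = 5 − 1 = 4 dB.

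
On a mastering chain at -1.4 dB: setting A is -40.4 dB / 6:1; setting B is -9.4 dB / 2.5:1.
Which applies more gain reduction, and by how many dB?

A: 39 dB over, compressed to 6.5 dB over, so 32.5 dB of GR.
B: 8 dB over, compressed to 3.2 dB over, so 4.8 dB of GR.
A applies 27.7 dB more gain reduction.

A, by 27.7 dB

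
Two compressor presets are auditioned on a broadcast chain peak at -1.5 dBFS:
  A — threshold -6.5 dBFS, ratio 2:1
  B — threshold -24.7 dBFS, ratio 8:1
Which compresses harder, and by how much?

A: GR = 5 − 5/2 = 2.5 dB.
B: GR = 23.2 − 23.2/8 = 20.3 dB.
Difference: 17.8 dB in favour of B.

B, by 17.8 dB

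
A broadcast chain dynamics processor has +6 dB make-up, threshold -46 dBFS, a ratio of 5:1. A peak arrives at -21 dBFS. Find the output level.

-35 dBFS

The input is 25 dB above the -46 dBFS threshold.
At 5:1 the overshoot is divided by 5, leaving 5 dB above threshold.
That puts the output at -41 dBFS; make-up adds 6 dB, giving -35 dBFS.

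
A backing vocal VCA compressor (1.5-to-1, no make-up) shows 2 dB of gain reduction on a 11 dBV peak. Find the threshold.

5 dBV

Gain reduction = 11 − 9 = 2 dB; output overshoot = GR / (R − 1) = 2 / 0.5 = 4 dB.
Threshold = output − output overshoot = 9 − 4 = 5 dBV.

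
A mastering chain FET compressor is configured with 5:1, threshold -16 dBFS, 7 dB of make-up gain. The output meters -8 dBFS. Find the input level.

Stripping the +7 dB make-up gives -15 dBFS at the gain stage.
The compressed level sits -15 − (-16) = 1 dB over threshold.
Undo the ratio: input overshoot = 1 × 5 = 5 dB, giving input = -11 dBFS.

-11 dBFS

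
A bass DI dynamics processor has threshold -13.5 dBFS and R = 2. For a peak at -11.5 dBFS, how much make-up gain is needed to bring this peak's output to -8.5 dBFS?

Overshoot 2 dB → 2/2 = 1 dB after compression, so the compressed level is -13.5 + 1 = -12.5 dBFS.
Make-up = target − compressed = -8.5 − (-12.5) = 4 dB.

4 dB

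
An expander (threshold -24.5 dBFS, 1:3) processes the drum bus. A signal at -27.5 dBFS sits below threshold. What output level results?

-33.5 dBFS

The input is 3 dB below the -24.5 dBFS threshold.
A 1:3 expander multiplies undershoot by 3: 3 × 3 = 9 dB below threshold.
Output = -24.5 − 9 = -33.5 dBFS.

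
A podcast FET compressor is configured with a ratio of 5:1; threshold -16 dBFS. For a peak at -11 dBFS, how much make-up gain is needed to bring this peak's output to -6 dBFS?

Without make-up, output = threshold + overshoot/5 = -16 + 1 = -15 dBFS.
Gap to target: 9 dB.

9 dB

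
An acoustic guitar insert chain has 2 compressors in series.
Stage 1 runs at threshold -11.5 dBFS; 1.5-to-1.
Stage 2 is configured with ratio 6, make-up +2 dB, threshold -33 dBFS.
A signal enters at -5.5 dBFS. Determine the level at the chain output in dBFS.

Stage 1: 6 dB above -11.5 dBFS, reduced 1.5:1 to 4 dB above → -7.5 dBFS.
Stage 2: 25.5 dB above -33 dBFS, reduced 6:1 to 4.25 dB above → -28.75 dBFS; +2 dB make-up → -26.75 dBFS.

-26.75 dBFS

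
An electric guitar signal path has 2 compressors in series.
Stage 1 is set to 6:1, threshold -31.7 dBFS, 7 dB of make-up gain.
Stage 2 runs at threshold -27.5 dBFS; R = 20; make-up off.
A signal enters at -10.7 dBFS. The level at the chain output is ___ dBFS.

Stage 1: -10.7 dBFS is 21 dB over -31.7 dBFS; at 6:1 that becomes 3.5 dB over, giving -28.2 dBFS; +7 dB make-up → -21.2 dBFS.
Stage 2: -21.2 dBFS is 6.3 dB over -27.5 dBFS; at 20:1 that becomes 0.315 dB over, giving -27.185 dBFS.

-27.185 dBFS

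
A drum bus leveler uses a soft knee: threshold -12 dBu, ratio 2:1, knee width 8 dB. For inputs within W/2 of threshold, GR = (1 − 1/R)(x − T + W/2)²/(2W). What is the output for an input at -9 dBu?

x − T + W/2 = -9 − (-12) + 4 = 7.
GR = (1 − 1/2) × 7² / 16 = 0.5 × 49 / 16 = 1.53125 dB.
Output = -9 − 1.53125 = -10.53125 dBu.

-10.53125 dBu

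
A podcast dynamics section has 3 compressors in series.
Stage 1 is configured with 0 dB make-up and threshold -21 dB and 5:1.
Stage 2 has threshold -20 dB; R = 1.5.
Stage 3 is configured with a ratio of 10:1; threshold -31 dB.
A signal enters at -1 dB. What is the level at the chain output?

Stage 1: overshoot 20 dB → 20/5 = 4 dB → -17 dB.
Stage 2: overshoot 3 dB → 3/1.5 = 2 dB → -18 dB.
Stage 3: overshoot 13 dB → 13/10 = 1.3 dB → -29.7 dB.

-29.7 dB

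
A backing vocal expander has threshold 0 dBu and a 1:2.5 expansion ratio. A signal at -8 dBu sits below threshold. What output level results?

-20 dBu

Below threshold, a 1:2.5 expander applies gain = (2.5−1)×(T − x) of attenuation.
(2.5−1) × 8 = 12 dB, so output = -8 − 12 = -20 dBu.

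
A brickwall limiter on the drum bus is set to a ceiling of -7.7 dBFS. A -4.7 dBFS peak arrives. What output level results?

-7.7 dBFS

At ∞:1, everything above -7.7 dBFS is held at the ceiling.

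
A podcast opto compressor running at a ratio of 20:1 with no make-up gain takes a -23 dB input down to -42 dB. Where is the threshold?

Input is 20 dB above T (since output overshoot × R = input overshoot: (-42 − T)·20 = -23 − T gives T = -43 dB).
Check: -43 + (-23 − (-43))/20 = -43 + 1 = -42 dB. ✓

-43 dB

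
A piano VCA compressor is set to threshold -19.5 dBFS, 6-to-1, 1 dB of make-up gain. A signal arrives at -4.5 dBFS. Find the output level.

Overshoot: -4.5 − (-19.5) = 15 dB.
At 6:1 the overshoot is divided by 6, leaving 2.5 dB above threshold.
So the level is -19.5 + 2.5 = -17 dBFS; make-up adds 1 dB, giving -16 dBFS.

-16 dBFS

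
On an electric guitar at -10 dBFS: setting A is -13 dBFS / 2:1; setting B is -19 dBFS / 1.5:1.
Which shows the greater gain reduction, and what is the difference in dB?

B, by 1.5 dB

A: GR = 3 − 3/2 = 1.5 dB.
B: GR = 9 − 9/1.5 = 3 dB.
B reduces 1.5 dB more.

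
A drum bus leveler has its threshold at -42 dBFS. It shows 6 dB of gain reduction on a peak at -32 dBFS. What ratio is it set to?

2.5:1

Input overshoot = -32 − (-42) = 10 dB.
Output overshoot = 10 − 6 = 4 dB.
Ratio = input overshoot / output overshoot = 10 / 4 = 2.5.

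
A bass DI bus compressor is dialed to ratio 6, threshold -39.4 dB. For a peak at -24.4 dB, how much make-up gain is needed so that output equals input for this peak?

12.5 dB

Overshoot 15 dB → 15/6 = 2.5 dB after compression, so the compressed level is -39.4 + 2.5 = -36.9 dB.
Make-up = target − compressed = -24.4 − (-36.9) = 12.5 dB.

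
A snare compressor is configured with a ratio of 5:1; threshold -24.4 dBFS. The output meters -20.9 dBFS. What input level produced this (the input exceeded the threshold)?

The compressed level sits -20.9 − (-24.4) = 3.5 dB over threshold.
Input overshoot = R × output overshoot = 17.5 dB → input = -24.4 + 17.5 = -6.9 dBFS.

-6.9 dBFS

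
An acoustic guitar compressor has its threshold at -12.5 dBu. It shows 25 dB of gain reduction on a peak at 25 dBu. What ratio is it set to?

Input overshoot = 25 − (-12.5) = 37.5 dB.
Output overshoot = 37.5 − 25 = 12.5 dB.
Ratio = input overshoot / output overshoot = 37.5 / 12.5 = 3.

3:1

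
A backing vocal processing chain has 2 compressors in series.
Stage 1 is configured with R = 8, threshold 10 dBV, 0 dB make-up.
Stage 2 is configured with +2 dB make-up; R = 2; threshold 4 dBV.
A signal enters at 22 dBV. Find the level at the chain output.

Stage 1: 22 dBV is 12 dB over 10 dBV; at 8:1 that becomes 1.5 dB over, giving 11.5 dBV.
Stage 2: 11.5 dBV is 7.5 dB over 4 dBV; at 2:1 that becomes 3.75 dB over, giving 7.75 dBV; +2 dB make-up → 9.75 dBV.

9.75 dBV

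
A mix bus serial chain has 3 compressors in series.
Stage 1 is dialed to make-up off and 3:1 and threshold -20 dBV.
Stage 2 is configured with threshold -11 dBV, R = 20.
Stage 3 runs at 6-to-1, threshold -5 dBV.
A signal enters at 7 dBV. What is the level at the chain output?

Stage 1: 7 dBV is 27 dB over -20 dBV; at 3:1 that becomes 9 dB over, giving -11 dBV.
Stage 2: -11 dBV is at or below the -11 dBV threshold — no compression; output -11 dBV.
Stage 3: below threshold (-11 ≤ -5); passes unchanged; output -11 dBV.

-11 dBV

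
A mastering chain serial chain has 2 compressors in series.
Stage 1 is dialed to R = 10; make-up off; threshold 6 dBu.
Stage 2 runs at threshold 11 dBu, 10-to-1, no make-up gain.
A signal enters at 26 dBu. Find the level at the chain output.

8 dBu

Stage 1: overshoot 20 dB → 20/10 = 2 dB → 8 dBu.
Stage 2: 8 dBu ≤ 11 dBu, so stage 2 doesn't engage; output 8 dBu.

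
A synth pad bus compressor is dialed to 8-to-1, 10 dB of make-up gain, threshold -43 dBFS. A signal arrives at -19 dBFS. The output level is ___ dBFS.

-30 dBFS

-19 dBFS sits 24 dB over threshold.
At 8:1 the overshoot is divided by 8, leaving 3 dB above threshold.
That puts the output at -40 dBFS; make-up adds 10 dB, giving -30 dBFS.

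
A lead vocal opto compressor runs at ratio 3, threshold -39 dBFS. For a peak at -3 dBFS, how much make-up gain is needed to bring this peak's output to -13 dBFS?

Overshoot 36 dB → 36/3 = 12 dB after compression, so the compressed level is -39 + 12 = -27 dBFS.
Make-up = target − compressed = -13 − (-27) = 14 dB.

14 dB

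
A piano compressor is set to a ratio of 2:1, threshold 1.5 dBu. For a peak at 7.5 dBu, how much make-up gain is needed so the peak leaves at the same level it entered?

The peak compresses to 1.5 + 6/2 = 4.5 dBu.
To reach 7.5 dBu requires 7.5 − 4.5 = 3 dB of make-up.

3 dB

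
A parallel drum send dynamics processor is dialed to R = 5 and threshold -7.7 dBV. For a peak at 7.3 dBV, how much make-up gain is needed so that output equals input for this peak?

12 dB

Overshoot 15 dB → 15/5 = 3 dB after compression, so the compressed level is -7.7 + 3 = -4.7 dBV.
Make-up = target − compressed = 7.3 − (-4.7) = 12 dB.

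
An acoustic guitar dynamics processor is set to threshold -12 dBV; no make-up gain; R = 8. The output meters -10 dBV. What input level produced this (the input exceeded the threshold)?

4 dBV

Post-compression overshoot = -10 − (-12) = 2 dB.
Input overshoot = R × output overshoot = 16 dB → input = -12 + 16 = 4 dBV.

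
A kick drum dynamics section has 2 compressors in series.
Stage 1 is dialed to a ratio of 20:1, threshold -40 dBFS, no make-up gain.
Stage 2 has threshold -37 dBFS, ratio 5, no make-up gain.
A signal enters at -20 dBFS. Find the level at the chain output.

-39 dBFS

Stage 1: -20 dBFS is 20 dB over -40 dBFS; at 20:1 that becomes 1 dB over, giving -39 dBFS.
Stage 2: -39 dBFS is at or below the -37 dBFS threshold — no compression; output -39 dBFS.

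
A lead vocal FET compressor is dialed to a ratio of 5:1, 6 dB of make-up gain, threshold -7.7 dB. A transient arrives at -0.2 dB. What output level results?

-0.2 dB

Overshoot: -0.2 − (-7.7) = 7.5 dB.
The 7.5 dB excess becomes 1.5 dB after 5:1 reduction.
That puts the output at -6.2 dB; make-up adds 6 dB, giving -0.2 dB.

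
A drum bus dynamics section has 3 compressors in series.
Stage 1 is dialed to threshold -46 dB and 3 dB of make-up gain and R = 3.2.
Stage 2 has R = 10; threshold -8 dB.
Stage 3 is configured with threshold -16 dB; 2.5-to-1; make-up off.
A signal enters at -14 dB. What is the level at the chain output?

-33 dB

Stage 1: 32 dB above -46 dB, reduced 3.2:1 to 10 dB above → -36 dB; +3 dB make-up → -33 dB.
Stage 2: -33 dB is at or below the -8 dB threshold — no compression; output -33 dB.
Stage 3: -33 dB ≤ -16 dB, so stage 3 doesn't engage; output -33 dB.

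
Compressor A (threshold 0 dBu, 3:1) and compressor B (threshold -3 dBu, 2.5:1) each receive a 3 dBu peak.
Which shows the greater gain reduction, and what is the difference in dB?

B, by 1.6 dB

A: GR = 3 − 3/3 = 2 dB.
B: GR = 6 − 6/2.5 = 3.6 dB.
B applies 1.6 dB more gain reduction.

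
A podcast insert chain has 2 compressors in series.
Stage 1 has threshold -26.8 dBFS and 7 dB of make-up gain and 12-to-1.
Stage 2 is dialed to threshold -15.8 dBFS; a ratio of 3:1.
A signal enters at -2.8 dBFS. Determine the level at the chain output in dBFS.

-17.8 dBFS

Stage 1: overshoot 24 dB → 24/12 = 2 dB → -24.8 dBFS; +7 dB make-up → -17.8 dBFS.
Stage 2: -17.8 dBFS ≤ -15.8 dBFS, so stage 2 doesn't engage; output -17.8 dBFS.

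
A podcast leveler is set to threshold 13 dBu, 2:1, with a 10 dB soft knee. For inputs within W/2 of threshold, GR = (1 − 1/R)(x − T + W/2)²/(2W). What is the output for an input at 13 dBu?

x − T + W/2 = 13 − 13 + 5 = 5.
GR = (1 − 1/2) × 5² / 20 = 0.5 × 25 / 20 = 0.625 dB.
Output = 13 − 0.625 = 12.375 dBu.

12.375 dBu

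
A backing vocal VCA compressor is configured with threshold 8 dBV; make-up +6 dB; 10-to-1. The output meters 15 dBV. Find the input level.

18 dBV

Before make-up, the level was 15 − 6 = 9 dBV.
Post-compression overshoot = 9 − 8 = 1 dB.
Before 10:1 compression the overshoot was 1 × 10 = 10 dB, so input = 8 + 10 = 18 dBV.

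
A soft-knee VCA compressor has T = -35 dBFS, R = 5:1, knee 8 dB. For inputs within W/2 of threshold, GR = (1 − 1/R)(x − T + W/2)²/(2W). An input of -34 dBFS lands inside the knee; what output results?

x − T + W/2 = -34 − (-35) + 4 = 5.
GR = (1 − 1/5) × 5² / 16 = 0.8 × 25 / 16 = 1.25 dB.
Output = -34 − 1.25 = -35.25 dBFS.

-35.25 dBFS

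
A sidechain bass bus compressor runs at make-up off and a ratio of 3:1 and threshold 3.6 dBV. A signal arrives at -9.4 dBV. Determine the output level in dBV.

-9.4 dBV is 13 dB below the 3.6 dBV threshold, so no gain reduction is applied.
Output = input = -9.4 dBV.

-9.4 dBV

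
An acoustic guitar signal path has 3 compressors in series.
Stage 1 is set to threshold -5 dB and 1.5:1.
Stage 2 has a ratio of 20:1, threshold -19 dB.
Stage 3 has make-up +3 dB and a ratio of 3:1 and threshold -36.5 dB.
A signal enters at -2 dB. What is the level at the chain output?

Stage 1: -2 dB is 3 dB over -5 dB; at 1.5:1 that becomes 2 dB over, giving -3 dB.
Stage 2: 16 dB above -19 dB, reduced 20:1 to 0.8 dB above → -18.2 dB.
Stage 3: overshoot 18.3 dB → 18.3/3 = 6.1 dB → -30.4 dB; +3 dB make-up → -27.4 dB.

-27.4 dB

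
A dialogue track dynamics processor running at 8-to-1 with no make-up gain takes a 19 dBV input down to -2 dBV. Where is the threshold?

-5 dBV

Gain reduction = 19 − (-2) = 21 dB; output overshoot = GR / (R − 1) = 21 / 7 = 3 dB.
Threshold = output − output overshoot = -2 − 3 = -5 dBV.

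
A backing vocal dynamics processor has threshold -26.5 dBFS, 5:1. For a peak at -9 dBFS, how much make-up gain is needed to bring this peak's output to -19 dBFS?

4 dB

The peak compresses to -26.5 + 17.5/5 = -23 dBFS.
To reach -19 dBFS requires -19 − (-23) = 4 dB of make-up.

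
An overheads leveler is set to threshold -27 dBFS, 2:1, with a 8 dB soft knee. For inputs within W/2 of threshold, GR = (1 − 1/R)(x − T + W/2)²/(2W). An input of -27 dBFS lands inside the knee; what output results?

-27.5 dBFS

x − T + W/2 = -27 − (-27) + 4 = 4.
GR = (1 − 1/2) × 4² / 16 = 0.5 × 16 / 16 = 0.5 dB.
Output = -27 − 0.5 = -27.5 dBFS.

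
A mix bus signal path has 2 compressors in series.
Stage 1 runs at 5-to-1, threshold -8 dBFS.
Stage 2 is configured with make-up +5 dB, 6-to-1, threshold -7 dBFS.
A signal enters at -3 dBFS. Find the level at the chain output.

-2 dBFS

Stage 1: -3 dBFS is 5 dB over -8 dBFS; at 5:1 that becomes 1 dB over, giving -7 dBFS.
Stage 2: -7 dBFS is at or below the -7 dBFS threshold — no compression; make-up brings it to -2 dBFS.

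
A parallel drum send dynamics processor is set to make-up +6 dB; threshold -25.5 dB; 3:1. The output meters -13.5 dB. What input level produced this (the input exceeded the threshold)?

Before make-up, the level was -13.5 − 6 = -19.5 dB.
That's 6 dB above the -25.5 dB threshold.
Before 3:1 compression the overshoot was 6 × 3 = 18 dB, so input = -25.5 + 18 = -7.5 dB.

-7.5 dB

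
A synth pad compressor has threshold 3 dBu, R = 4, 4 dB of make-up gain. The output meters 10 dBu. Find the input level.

Before make-up, the level was 10 − 4 = 6 dBu.
The compressed level sits 6 − 3 = 3 dB over threshold.
Before 4:1 compression the overshoot was 3 × 4 = 12 dB, so input = 3 + 12 = 15 dBu.

15 dBu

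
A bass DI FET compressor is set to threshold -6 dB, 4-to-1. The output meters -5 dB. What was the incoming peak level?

-2 dB

Post-compression overshoot = -5 − (-6) = 1 dB.
Undo the ratio: input overshoot = 1 × 4 = 4 dB, giving input = -2 dB.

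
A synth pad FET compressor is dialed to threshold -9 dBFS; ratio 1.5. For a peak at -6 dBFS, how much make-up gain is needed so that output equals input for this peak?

1 dB

The peak compresses to -9 + 3/1.5 = -7 dBFS.
To reach -6 dBFS requires -6 − (-7) = 1 dB of make-up.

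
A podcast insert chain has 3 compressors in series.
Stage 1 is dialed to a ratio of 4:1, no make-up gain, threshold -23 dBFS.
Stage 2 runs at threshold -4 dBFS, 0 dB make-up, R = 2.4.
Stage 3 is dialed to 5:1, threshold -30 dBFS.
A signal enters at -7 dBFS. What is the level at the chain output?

-27.8 dBFS

Stage 1: -7 dBFS is 16 dB over -23 dBFS; at 4:1 that becomes 4 dB over, giving -19 dBFS.
Stage 2: below threshold (-19 ≤ -4); passes unchanged; output -19 dBFS.
Stage 3: 11 dB above -30 dBFS, reduced 5:1 to 2.2 dB above → -27.8 dBFS.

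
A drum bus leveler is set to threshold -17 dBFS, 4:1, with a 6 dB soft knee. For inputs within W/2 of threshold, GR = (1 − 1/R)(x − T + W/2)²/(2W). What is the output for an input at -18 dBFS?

-18.25 dBFS

x − T + W/2 = -18 − (-17) + 3 = 2.
GR = (1 − 1/4) × 2² / 12 = 0.75 × 4 / 12 = 0.25 dB.
Output = -18 − 0.25 = -18.25 dBFS.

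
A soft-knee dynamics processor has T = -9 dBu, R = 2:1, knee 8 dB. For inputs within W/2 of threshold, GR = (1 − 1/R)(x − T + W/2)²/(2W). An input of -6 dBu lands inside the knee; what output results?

x − T + W/2 = -6 − (-9) + 4 = 7.
GR = (1 − 1/2) × 7² / 16 = 0.5 × 49 / 16 = 1.53125 dB.
Output = -6 − 1.53125 = -7.53125 dBu.

-7.53125 dBu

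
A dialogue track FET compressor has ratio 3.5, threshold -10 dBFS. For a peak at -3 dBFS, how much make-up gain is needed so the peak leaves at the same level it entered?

Overshoot 7 dB → 7/3.5 = 2 dB after compression, so the compressed level is -10 + 2 = -8 dBFS.
Make-up = target − compressed = -3 − (-8) = 5 dB.

5 dB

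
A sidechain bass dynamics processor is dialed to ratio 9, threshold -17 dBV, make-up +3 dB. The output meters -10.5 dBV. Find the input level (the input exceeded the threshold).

Remove make-up: -10.5 − 3 = -13.5 dBV.
Post-compression overshoot = -13.5 − (-17) = 3.5 dB.
Before 9:1 compression the overshoot was 3.5 × 9 = 31.5 dB, so input = -17 + 31.5 = 14.5 dBV.

14.5 dBV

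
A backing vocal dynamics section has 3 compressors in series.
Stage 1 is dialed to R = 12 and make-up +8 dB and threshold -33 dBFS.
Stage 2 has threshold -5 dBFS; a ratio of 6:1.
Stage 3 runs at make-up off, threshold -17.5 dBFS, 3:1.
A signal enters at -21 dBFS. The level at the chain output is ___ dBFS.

-24 dBFS

Stage 1: overshoot 12 dB → 12/12 = 1 dB → -32 dBFS; +8 dB make-up → -24 dBFS.
Stage 2: below threshold (-24 ≤ -5); passes unchanged; output -24 dBFS.
Stage 3: -24 dBFS ≤ -17.5 dBFS, so stage 3 doesn't engage; output -24 dBFS.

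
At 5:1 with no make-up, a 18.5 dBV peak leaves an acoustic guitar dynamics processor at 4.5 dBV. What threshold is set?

Let T be the threshold. Output overshoot = (input overshoot)/R, so 4.5 − T = (18.5 − T)/5.
5·(4.5 − T) = 18.5 − T → 4·T = 22.5 − 18.5 = 4.
T = 4/4 = 1 dBV.

1 dBV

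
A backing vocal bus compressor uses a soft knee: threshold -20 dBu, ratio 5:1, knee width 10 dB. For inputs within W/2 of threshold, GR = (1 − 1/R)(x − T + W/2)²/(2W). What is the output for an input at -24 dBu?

x − T + W/2 = -24 − (-20) + 5 = 1.
GR = (1 − 1/5) × 1² / 20 = 0.8 × 1 / 20 = 0.04 dB.
Output = -24 − 0.04 = -24.04 dBu.

-24.04 dBu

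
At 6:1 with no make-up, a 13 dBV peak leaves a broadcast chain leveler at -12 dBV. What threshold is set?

-17 dBV

Gain reduction = 13 − (-12) = 25 dB; output overshoot = GR / (R − 1) = 25 / 5 = 5 dB.
Threshold = output − output overshoot = -12 − 5 = -17 dBV.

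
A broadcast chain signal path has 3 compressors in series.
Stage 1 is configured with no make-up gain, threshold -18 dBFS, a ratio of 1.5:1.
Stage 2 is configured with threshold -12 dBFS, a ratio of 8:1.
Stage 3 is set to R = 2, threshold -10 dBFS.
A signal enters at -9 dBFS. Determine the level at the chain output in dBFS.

Stage 1: -9 dBFS is 9 dB over -18 dBFS; at 1.5:1 that becomes 6 dB over, giving -12 dBFS.
Stage 2: -12 dBFS is at or below the -12 dBFS threshold — no compression; output -12 dBFS.
Stage 3: below threshold (-12 ≤ -10); passes unchanged; output -12 dBFS.

-12 dBFS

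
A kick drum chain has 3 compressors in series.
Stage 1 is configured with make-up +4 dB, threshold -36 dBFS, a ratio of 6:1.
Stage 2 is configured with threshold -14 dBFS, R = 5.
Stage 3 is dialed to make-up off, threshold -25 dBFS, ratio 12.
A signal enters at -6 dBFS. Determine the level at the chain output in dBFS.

-27 dBFS

Stage 1: -6 dBFS is 30 dB over -36 dBFS; at 6:1 that becomes 5 dB over, giving -31 dBFS; +4 dB make-up → -27 dBFS.
Stage 2: -27 dBFS ≤ -14 dBFS, so stage 2 doesn't engage; output -27 dBFS.
Stage 3: -27 dBFS ≤ -25 dBFS, so stage 3 doesn't engage; output -27 dBFS.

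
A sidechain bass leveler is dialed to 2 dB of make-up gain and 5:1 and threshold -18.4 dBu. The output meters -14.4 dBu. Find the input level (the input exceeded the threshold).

-8.4 dBu

Remove make-up: -14.4 − 2 = -16.4 dBu.
The compressed level sits -16.4 − (-18.4) = 2 dB over threshold.
Undo the ratio: input overshoot = 2 × 5 = 10 dB, giving input = -8.4 dBu.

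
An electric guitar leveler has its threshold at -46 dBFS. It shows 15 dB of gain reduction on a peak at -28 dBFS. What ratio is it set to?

Input overshoot = -28 − (-46) = 18 dB.
Output overshoot = 18 − 15 = 3 dB.
Ratio = input overshoot / output overshoot = 18 / 3 = 6.

6:1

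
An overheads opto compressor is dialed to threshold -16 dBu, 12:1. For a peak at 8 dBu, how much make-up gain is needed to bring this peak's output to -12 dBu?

The peak compresses to -16 + 24/12 = -14 dBu.
To reach -12 dBu requires -12 − (-14) = 2 dB of make-up.

2 dB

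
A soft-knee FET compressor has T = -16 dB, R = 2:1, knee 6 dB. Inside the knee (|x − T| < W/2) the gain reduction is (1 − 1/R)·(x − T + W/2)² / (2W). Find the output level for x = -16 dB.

x − T + W/2 = -16 − (-16) + 3 = 3.
GR = (1 − 1/2) × 3² / 12 = 0.5 × 9 / 12 = 0.375 dB.
Output = -16 − 0.375 = -16.375 dB.

-16.375 dB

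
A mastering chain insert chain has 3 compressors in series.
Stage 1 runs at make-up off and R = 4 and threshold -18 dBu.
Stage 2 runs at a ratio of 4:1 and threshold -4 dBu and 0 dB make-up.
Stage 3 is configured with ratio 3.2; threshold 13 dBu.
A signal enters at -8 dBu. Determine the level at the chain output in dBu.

-15.5 dBu

Stage 1: overshoot 10 dB → 10/4 = 2.5 dB → -15.5 dBu.
Stage 2: -15.5 dBu ≤ -4 dBu, so stage 2 doesn't engage; output -15.5 dBu.
Stage 3: -15.5 dBu ≤ 13 dBu, so stage 3 doesn't engage; output -15.5 dBu.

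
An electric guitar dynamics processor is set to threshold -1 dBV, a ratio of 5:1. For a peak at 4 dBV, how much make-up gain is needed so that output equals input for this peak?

4 dB

Without make-up, output = threshold + overshoot/5 = -1 + 1 = 0 dBV.
Gap to target: 4 dB.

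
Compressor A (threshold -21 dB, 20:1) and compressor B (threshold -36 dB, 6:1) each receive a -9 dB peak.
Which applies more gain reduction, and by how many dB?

B, by 11.1 dB

A: overshoot 12 dB → output overshoot 0.6 dB → GR 11.4 dB.
B: overshoot 27 dB → output overshoot 4.5 dB → GR 22.5 dB.
B applies 11.1 dB more gain reduction.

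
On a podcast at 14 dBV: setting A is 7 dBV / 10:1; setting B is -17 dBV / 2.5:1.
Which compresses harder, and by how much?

B, by 12.3 dB

A: GR = 7 − 7/10 = 6.3 dB.
B: GR = 31 − 31/2.5 = 18.6 dB.
B reduces 12.3 dB more.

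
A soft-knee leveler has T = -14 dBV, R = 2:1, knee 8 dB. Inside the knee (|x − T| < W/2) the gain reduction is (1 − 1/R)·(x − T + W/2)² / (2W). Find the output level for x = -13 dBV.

x − T + W/2 = -13 − (-14) + 4 = 5.
GR = (1 − 1/2) × 5² / 16 = 0.5 × 25 / 16 = 0.78125 dB.
Output = -13 − 0.78125 = -13.78125 dBV.

-13.78125 dBV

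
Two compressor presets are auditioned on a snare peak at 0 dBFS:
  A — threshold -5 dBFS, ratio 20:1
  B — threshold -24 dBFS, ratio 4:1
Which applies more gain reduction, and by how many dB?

B, by 13.25 dB

A: overshoot 5 dB → output overshoot 0.25 dB → GR 4.75 dB.
B: overshoot 24 dB → output overshoot 6 dB → GR 18 dB.
B reduces 13.25 dB more.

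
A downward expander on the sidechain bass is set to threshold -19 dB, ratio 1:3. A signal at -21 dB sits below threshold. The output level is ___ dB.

Undershoot = (-19) − (-21) = 2 dB.
At 1:3, that expands to 6 dB under threshold.
Output = -19 − 6 = -25 dB.

-25 dB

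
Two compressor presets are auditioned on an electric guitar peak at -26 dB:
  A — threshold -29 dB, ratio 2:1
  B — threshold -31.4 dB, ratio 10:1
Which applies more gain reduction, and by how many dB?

A: GR = 3 − 3/2 = 1.5 dB.
B: GR = 5.4 − 5.4/10 = 4.86 dB.
B reduces 3.36 dB more.

B, by 3.36 dB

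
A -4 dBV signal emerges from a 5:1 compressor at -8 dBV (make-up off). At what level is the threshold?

-9 dBV

Input is 5 dB above T (since output overshoot × R = input overshoot: (-8 − T)·5 = -4 − T gives T = -9 dBV).
Check: -9 + (-4 − (-9))/5 = -9 + 1 = -8 dBV. ✓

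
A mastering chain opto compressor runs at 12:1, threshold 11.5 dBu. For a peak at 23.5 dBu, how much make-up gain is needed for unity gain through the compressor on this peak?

The peak compresses to 11.5 + 12/12 = 12.5 dBu.
To reach 23.5 dBu requires 23.5 − 12.5 = 11 dB of make-up.

11 dB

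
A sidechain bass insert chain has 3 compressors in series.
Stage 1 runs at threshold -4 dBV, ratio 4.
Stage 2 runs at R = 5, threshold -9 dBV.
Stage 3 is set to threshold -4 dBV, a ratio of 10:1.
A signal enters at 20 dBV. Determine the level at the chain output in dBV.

Stage 1: 20 dBV is 24 dB over -4 dBV; at 4:1 that becomes 6 dB over, giving 2 dBV.
Stage 2: 11 dB above -9 dBV, reduced 5:1 to 2.2 dB above → -6.8 dBV.
Stage 3: below threshold (-6.8 ≤ -4); passes unchanged; output -6.8 dBV.

-6.8 dBV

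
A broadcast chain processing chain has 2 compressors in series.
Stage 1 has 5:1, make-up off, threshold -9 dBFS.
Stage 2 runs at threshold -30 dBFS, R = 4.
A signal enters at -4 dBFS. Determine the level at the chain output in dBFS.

-24.5 dBFS

Stage 1: -4 dBFS is 5 dB over -9 dBFS; at 5:1 that becomes 1 dB over, giving -8 dBFS.
Stage 2: -8 dBFS is 22 dB over -30 dBFS; at 4:1 that becomes 5.5 dB over, giving -24.5 dBFS.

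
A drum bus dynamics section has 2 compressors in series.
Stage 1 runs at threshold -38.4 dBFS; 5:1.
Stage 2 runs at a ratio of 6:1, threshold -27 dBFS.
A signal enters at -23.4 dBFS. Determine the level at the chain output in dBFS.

-35.4 dBFS

Stage 1: overshoot 15 dB → 15/5 = 3 dB → -35.4 dBFS.
Stage 2: below threshold (-35.4 ≤ -27); passes unchanged; output -35.4 dBFS.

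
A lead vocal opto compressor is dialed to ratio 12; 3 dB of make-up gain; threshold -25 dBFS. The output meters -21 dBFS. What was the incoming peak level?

-13 dBFS

Stripping the +3 dB make-up gives -24 dBFS at the gain stage.
The compressed level sits -24 − (-25) = 1 dB over threshold.
Before 12:1 compression the overshoot was 1 × 12 = 12 dB, so input = -25 + 12 = -13 dBFS.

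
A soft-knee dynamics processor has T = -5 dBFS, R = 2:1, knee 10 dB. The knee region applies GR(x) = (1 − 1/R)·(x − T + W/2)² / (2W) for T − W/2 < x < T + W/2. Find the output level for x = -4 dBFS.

-4.9 dBFS

x − T + W/2 = -4 − (-5) + 5 = 6.
GR = (1 − 1/2) × 6² / 20 = 0.5 × 36 / 20 = 0.9 dB.
Output = -4 − 0.9 = -4.9 dBFS.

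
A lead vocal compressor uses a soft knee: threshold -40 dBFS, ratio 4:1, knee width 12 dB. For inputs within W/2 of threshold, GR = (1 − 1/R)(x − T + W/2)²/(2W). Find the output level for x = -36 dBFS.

x − T + W/2 = -36 − (-40) + 6 = 10.
GR = (1 − 1/4) × 10² / 24 = 0.75 × 100 / 24 = 3.125 dB.
Output = -36 − 3.125 = -39.125 dBFS.

-39.125 dBFS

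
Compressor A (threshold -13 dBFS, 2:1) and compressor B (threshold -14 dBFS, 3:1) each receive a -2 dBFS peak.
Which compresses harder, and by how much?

A: GR = 11 − 11/2 = 5.5 dB.
B: GR = 12 − 12/3 = 8 dB.
B applies 2.5 dB more gain reduction.

B, by 2.5 dB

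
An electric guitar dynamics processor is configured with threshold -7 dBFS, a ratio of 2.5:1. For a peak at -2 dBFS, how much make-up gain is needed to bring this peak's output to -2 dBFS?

3 dB

Overshoot 5 dB → 5/2.5 = 2 dB after compression, so the compressed level is -7 + 2 = -5 dBFS.
Make-up = target − compressed = -2 − (-5) = 3 dB.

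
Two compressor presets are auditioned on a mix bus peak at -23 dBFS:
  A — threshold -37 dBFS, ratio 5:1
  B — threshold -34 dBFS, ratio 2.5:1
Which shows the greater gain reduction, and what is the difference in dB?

A: overshoot 14 dB → output overshoot 2.8 dB → GR 11.2 dB.
B: overshoot 11 dB → output overshoot 4.4 dB → GR 6.6 dB.
Difference: 4.6 dB in favour of A.

A, by 4.6 dB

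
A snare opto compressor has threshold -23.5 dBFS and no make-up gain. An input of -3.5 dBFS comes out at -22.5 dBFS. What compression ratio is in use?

Input overshoot = -3.5 − (-23.5) = 20 dB; output overshoot = -22.5 − (-23.5) = 1 dB.
Ratio = 20 / 1 = 20.

20:1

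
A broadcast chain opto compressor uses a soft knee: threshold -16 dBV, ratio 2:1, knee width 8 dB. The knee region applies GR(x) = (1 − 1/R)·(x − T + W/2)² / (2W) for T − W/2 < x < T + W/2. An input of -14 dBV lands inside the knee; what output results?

x − T + W/2 = -14 − (-16) + 4 = 6.
GR = (1 − 1/2) × 6² / 16 = 0.5 × 36 / 16 = 1.125 dB.
Output = -14 − 1.125 = -15.125 dBV.

-15.125 dBV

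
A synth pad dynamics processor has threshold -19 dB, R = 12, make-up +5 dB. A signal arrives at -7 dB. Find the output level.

The input is 12 dB above the -19 dB threshold.
12:1 compression reduces that to 12/12 = 1 dB over.
So the level is -19 + 1 = -18 dB; make-up adds 5 dB, giving -13 dB.

-13 dB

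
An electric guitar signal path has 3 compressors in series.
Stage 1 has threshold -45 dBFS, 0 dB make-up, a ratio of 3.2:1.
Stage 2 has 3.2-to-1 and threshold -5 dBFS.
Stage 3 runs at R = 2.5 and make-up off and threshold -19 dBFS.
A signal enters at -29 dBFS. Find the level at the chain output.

Stage 1: -29 dBFS is 16 dB over -45 dBFS; at 3.2:1 that becomes 5 dB over, giving -40 dBFS.
Stage 2: -40 dBFS is at or below the -5 dBFS threshold — no compression; output -40 dBFS.
Stage 3: -40 dBFS is at or below the -19 dBFS threshold — no compression; output -40 dBFS.

-40 dBFS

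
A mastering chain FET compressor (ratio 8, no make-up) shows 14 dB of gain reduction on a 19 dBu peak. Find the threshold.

Input is 16 dB above T (since output overshoot × R = input overshoot: (5 − T)·8 = 19 − T gives T = 3 dBu).
Check: 3 + (19 − 3)/8 = 3 + 2 = 5 dBu. ✓

3 dBu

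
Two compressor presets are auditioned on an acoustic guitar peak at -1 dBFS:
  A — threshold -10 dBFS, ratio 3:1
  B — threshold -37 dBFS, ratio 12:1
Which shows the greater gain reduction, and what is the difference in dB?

B, by 27 dB

A: 9 dB over, compressed to 3 dB over, so 6 dB of GR.
B: 36 dB over, compressed to 3 dB over, so 33 dB of GR.
Difference: 27 dB in favour of B.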